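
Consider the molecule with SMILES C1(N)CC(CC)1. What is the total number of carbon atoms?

Atom tally by fragment:
  cyclopropane ring core → C:3 H:6
  (− 2 ring H displaced by substituents)
  + NH2 → N:1 H:2
  + C2H5 → C:2 H:5
Element totals:
  C: 5
  H: 11
  N: 1

5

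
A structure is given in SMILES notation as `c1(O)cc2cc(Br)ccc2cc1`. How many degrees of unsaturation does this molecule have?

7

Atom tally by fragment:
  naphthalene ring system core → C:10 H:8
  (− 2 ring H displaced by substituents)
  + OH → O:1 H:1
  + Br → Br:1
Element totals:
  C: 10
  H: 7
  Br: 1
  O: 1
Molecular formula: C10H7BrO.
DoU = (2C + 2 + N − H − X) / 2 = (2·10 + 2 + 0 − 7 − 1) / 2 = 7.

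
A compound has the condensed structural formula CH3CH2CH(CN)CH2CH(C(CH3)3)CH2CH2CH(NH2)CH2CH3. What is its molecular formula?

C15H30N2

Atom tally by fragment:
  CH3 → C:1 H:3
  CH2 → C:1 H:2
  CH(CN) → C:2 H:1 N:1
  CH2 → C:1 H:2
  CH(C(CH3)3) → C:5 H:10
  CH2 → C:1 H:2
  CH2 → C:1 H:2
  CH(NH2) → C:1 H:3 N:1
  CH2 → C:1 H:2
  CH3 → C:1 H:3
Element totals:
  C: 15
  H: 30
  N: 2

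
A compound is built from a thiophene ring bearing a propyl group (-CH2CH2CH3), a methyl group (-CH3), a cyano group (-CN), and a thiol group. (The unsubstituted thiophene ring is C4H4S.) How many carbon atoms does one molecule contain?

9

Atom tally by fragment:
  thiophene ring core → C:4 H:4 S:1
  (− 4 ring H displaced by substituents)
  + CH2CH2CH3 → C:3 H:7
  + CH3 → C:1 H:3
  + CN → C:1 N:1
  + SH → S:1 H:1
Element totals:
  C: 9
  H: 11
  N: 1
  S: 2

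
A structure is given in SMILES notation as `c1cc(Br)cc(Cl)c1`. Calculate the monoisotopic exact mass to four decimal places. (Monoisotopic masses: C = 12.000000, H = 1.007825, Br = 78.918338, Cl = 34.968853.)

Atom tally by fragment:
  benzene ring core → C:6 H:6
  (− 2 ring H displaced by substituents)
  + Br → Br:1
  + Cl → Cl:1
Element totals:
  C: 6
  H: 4
  Br: 1
  Cl: 1
Molecular formula: C6H4BrCl.
  M = 6(12.0) + 4(1.007825) + 78.918338 + 34.968853
    = 72.000000 + 4.031300 + 78.918338 + 34.968853 = 189.918491

189.9185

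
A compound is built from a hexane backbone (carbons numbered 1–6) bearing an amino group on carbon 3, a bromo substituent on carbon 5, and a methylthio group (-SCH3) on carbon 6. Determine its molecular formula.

Atom tally by fragment:
  CH3 → C:1 H:3
  CH2 → C:1 H:2
  CH(NH2) → C:1 H:3 N:1
  CH2 → C:1 H:2
  CH(Br) → C:1 H:1 Br:1
  CH2SCH3 → C:2 H:5 S:1
Element totals:
  C: 7
  H: 16
  Br: 1
  N: 1
  S: 1

C7H16BrNS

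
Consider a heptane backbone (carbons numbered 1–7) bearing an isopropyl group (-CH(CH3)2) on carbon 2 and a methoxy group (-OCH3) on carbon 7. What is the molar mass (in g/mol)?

Atom tally by fragment:
  CH3 → C:1 H:3
  CH(CH(CH3)2) → C:4 H:8
  CH2 → C:1 H:2
  CH2 → C:1 H:2
  CH2 → C:1 H:2
  CH2 → C:1 H:2
  CH2OCH3 → C:2 H:5 O:1
Element totals:
  C: 11
  H: 24
  O: 1
Molecular formula: C11H24O.
  M = 11(12.011) + 24(1.008) + 15.999
    = 132.121 + 24.192 + 15.999 = 172.312

172.31 g/mol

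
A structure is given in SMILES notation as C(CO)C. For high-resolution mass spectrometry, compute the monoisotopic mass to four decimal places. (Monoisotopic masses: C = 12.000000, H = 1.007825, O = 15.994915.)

60.0575

Atom tally by fragment:
  HOCH2CH2 → C:2 H:5 O:1
  CH3 → C:1 H:3
Element totals:
  C: 3
  H: 8
  O: 1
Molecular formula: C3H8O.
  M = 3(12.0) + 8(1.007825) + 15.994915
    = 36.000000 + 8.062600 + 15.994915 = 60.057515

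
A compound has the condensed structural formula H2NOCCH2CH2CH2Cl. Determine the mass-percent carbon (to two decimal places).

Atom tally by fragment:
  H2NOCCH2 → C:2 H:4 O:1 N:1
  CH2 → C:1 H:2
  CH2Cl → C:1 H:2 Cl:1
Element totals:
  C: 4
  H: 8
  Cl: 1
  N: 1
  O: 1
Molecular formula: C4H8ClNO.
Molar mass = 121.564 g/mol.
Mass from C: 4 × 12.011 = 48.044 g/mol.
%C = 48.044 / 121.564 × 100 = 39.52%.

39.52%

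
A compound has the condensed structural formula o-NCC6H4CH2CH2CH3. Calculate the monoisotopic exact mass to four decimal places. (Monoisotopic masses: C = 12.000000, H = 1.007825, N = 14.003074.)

Element totals:
  C: 10
  H: 11
  N: 1
Molecular formula: C10H11N.
  M = 10(12.0) + 11(1.007825) + 14.003074
    = 120.000000 + 11.086075 + 14.003074 = 145.089149

145.0891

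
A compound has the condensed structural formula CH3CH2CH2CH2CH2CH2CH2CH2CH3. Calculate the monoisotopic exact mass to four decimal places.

128.1565

Element totals:
  C: 9
  H: 20
Molecular formula: C9H20.
  M = 9(12.0) + 20(1.007825)
    = 108.000000 + 20.156500 = 128.156500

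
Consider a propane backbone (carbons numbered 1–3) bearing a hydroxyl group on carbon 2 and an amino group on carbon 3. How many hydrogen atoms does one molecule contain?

9

Atom tally by fragment:
  CH3 → C:1 H:3
  CH(OH) → C:1 H:2 O:1
  CH2NH2 → C:1 H:4 N:1
Element totals:
  C: 3
  H: 9
  N: 1
  O: 1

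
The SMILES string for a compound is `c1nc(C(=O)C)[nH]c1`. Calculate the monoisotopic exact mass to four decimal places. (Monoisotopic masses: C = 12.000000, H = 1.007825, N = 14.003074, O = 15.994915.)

Atom tally by fragment:
  imidazole ring core → C:3 H:4 N:2
  (− 1 ring H displaced by substituents)
  + COCH3 → C:2 H:3 O:1
Element totals:
  C: 5
  H: 6
  N: 2
  O: 1
Molecular formula: C5H6N2O.
  M = 5(12.0) + 6(1.007825) + 2(14.003074) + 15.994915
    = 60.000000 + 6.046950 + 28.006148 + 15.994915 = 110.048013

110.0480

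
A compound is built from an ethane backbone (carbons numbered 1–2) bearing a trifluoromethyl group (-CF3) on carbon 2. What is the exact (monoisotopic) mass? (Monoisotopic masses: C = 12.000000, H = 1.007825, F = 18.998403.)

Atom tally by fragment:
  CH3 → C:1 H:3
  CH2CF3 → C:2 H:2 F:3
Element totals:
  C: 3
  H: 5
  F: 3
Molecular formula: C3H5F3.
  M = 3(12.0) + 5(1.007825) + 3(18.998403)
    = 36.000000 + 5.039125 + 56.995209 = 98.034334

98.0343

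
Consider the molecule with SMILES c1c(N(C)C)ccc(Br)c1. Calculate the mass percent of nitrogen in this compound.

7.00%

Atom tally by fragment:
  benzene ring core → C:6 H:6
  (− 2 ring H displaced by substituents)
  + N(CH3)2 → N:1 C:2 H:6
  + Br → Br:1
Element totals:
  C: 8
  H: 10
  Br: 1
  N: 1
Molecular formula: C8H10BrN.
Molar mass = 200.079 g/mol.
Mass from N: 1 × 14.007 = 14.007 g/mol.
%N = 14.007 / 200.079 × 100 = 7.00%.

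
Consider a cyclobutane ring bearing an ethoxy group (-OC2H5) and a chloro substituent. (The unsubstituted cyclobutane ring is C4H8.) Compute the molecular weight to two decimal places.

Atom tally by fragment:
  cyclobutane ring core → C:4 H:8
  (− 2 ring H displaced by substituents)
  + OC2H5 → C:2 H:5 O:1
  + Cl → Cl:1
Element totals:
  C: 6
  H: 11
  Cl: 1
  O: 1
Molecular formula: C6H11ClO.
  M = 6(12.011) + 11(1.008) + 35.45 + 15.999
    = 72.066 + 11.088 + 35.450 + 15.999 = 134.603

134.60 g/mol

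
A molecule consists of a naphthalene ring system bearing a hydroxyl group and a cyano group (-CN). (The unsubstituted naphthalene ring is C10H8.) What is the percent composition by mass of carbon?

Atom tally by fragment:
  naphthalene ring system core → C:10 H:8
  (− 2 ring H displaced by substituents)
  + OH → O:1 H:1
  + CN → C:1 N:1
Element totals:
  C: 11
  H: 7
  N: 1
  O: 1
Molecular formula: C11H7NO.
Molar mass = 169.183 g/mol.
Mass from C: 11 × 12.011 = 132.121 g/mol.
%C = 132.121 / 169.183 × 100 = 78.09%.

78.09%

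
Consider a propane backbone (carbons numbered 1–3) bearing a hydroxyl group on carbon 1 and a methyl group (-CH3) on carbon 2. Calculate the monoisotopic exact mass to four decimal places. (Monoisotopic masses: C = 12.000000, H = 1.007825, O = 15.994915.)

74.0732

Atom tally by fragment:
  HOCH2 → C:1 H:3 O:1
  CH(CH3) → C:2 H:4
  CH3 → C:1 H:3
Element totals:
  C: 4
  H: 10
  O: 1
Molecular formula: C4H10O.
  M = 4(12.0) + 10(1.007825) + 15.994915
    = 48.000000 + 10.078250 + 15.994915 = 74.073165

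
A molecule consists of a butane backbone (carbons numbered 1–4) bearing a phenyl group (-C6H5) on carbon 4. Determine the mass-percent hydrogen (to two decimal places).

Atom tally by fragment:
  CH3 → C:1 H:3
  CH2 → C:1 H:2
  CH2 → C:1 H:2
  CH2C6H5 → C:7 H:7
Element totals:
  C: 10
  H: 14
Molecular formula: C10H14.
Molar mass = 134.222 g/mol.
Mass from H: 14 × 1.008 = 14.112 g/mol.
%H = 14.112 / 134.222 × 100 = 10.51%.

10.51%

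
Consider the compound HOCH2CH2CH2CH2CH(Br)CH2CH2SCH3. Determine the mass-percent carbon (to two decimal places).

Element totals:
  C: 8
  H: 17
  Br: 1
  O: 1
  S: 1
Molecular formula: C8H17BrOS.
Molar mass = 241.187 g/mol.
Mass from C: 8 × 12.011 = 96.088 g/mol.
%C = 96.088 / 241.187 × 100 = 39.84%.

39.84%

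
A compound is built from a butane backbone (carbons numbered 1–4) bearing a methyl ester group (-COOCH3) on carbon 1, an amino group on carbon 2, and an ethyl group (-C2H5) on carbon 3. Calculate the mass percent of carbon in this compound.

Atom tally by fragment:
  CH3OOCCH2 → C:3 H:5 O:2
  CH(NH2) → C:1 H:3 N:1
  CH(C2H5) → C:3 H:6
  CH3 → C:1 H:3
Element totals:
  C: 8
  H: 17
  N: 1
  O: 2
Molecular formula: C8H17NO2.
Molar mass = 159.229 g/mol.
Mass from C: 8 × 12.011 = 96.088 g/mol.
%C = 96.088 / 159.229 × 100 = 60.35%.

60.35%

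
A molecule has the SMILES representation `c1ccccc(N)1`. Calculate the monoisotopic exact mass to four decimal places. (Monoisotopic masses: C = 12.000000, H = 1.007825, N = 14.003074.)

93.0578

Atom tally by fragment:
  benzene ring core → C:6 H:6
  (− 1 ring H displaced by substituents)
  + NH2 → N:1 H:2
Element totals:
  C: 6
  H: 7
  N: 1
Molecular formula: C6H7N.
  M = 6(12.0) + 7(1.007825) + 14.003074
    = 72.000000 + 7.054775 + 14.003074 = 93.057849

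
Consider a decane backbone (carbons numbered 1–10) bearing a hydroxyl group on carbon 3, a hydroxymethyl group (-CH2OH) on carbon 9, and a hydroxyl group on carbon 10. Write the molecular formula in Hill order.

Atom tally by fragment:
  CH3 → C:1 H:3
  CH2 → C:1 H:2
  CH(OH) → C:1 H:2 O:1
  CH2 → C:1 H:2
  CH2 → C:1 H:2
  CH2 → C:1 H:2
  CH2 → C:1 H:2
  CH2 → C:1 H:2
  CH(CH2OH) → C:2 H:4 O:1
  CH2OH → C:1 H:3 O:1
Element totals:
  C: 11
  H: 24
  O: 3

C11H24O3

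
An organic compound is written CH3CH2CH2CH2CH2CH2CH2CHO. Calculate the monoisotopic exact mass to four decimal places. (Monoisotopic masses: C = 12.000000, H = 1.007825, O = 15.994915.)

Element totals:
  C: 8
  H: 16
  O: 1
Molecular formula: C8H16O.
  M = 8(12.0) + 16(1.007825) + 15.994915
    = 96.000000 + 16.125200 + 15.994915 = 128.120115

128.1201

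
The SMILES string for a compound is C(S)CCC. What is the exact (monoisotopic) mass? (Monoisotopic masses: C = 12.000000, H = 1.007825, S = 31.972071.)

Atom tally by fragment:
  HSCH2 → C:1 H:3 S:1
  CH2 → C:1 H:2
  CH2 → C:1 H:2
  CH3 → C:1 H:3
Element totals:
  C: 4
  H: 10
  S: 1
Molecular formula: C4H10S.
  M = 4(12.0) + 10(1.007825) + 31.972071
    = 48.000000 + 10.078250 + 31.972071 = 90.050321

90.0503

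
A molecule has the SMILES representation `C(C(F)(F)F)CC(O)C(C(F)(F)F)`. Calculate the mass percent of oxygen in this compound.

Atom tally by fragment:
  F3CCH2 → C:2 H:2 F:3
  CH2 → C:1 H:2
  CH(OH) → C:1 H:2 O:1
  CH2CF3 → C:2 H:2 F:3
Element totals:
  C: 6
  H: 8
  F: 6
  O: 1
Molecular formula: C6H8F6O.
Molar mass = 210.117 g/mol.
Mass from O: 1 × 15.999 = 15.999 g/mol.
%O = 15.999 / 210.117 × 100 = 7.61%.

7.61%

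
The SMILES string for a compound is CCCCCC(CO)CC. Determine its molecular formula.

C9H20O

Atom tally by fragment:
  CH3 → C:1 H:3
  CH2 → C:1 H:2
  CH2 → C:1 H:2
  CH2 → C:1 H:2
  CH2 → C:1 H:2
  CH(CH2OH) → C:2 H:4 O:1
  CH2 → C:1 H:2
  CH3 → C:1 H:3
Element totals:
  C: 9
  H: 20
  O: 1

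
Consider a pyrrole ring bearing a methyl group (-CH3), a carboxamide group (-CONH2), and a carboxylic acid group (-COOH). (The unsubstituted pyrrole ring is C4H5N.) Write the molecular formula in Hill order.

Atom tally by fragment:
  pyrrole ring core → C:4 H:5 N:1
  (− 3 ring H displaced by substituents)
  + CH3 → C:1 H:3
  + CONH2 → C:1 H:2 O:1 N:1
  + COOH → C:1 H:1 O:2
Element totals:
  C: 7
  H: 8
  N: 2
  O: 3

C7H8N2O3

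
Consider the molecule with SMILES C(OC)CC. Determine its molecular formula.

C4H10O

Atom tally by fragment:
  CH3OCH2 → C:2 H:5 O:1
  CH2 → C:1 H:2
  CH3 → C:1 H:3
Element totals:
  C: 4
  H: 10
  O: 1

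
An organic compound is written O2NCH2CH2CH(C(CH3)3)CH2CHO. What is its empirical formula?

Atom tally by fragment:
  O2NCH2 → C:1 H:2 N:1 O:2
  CH2 → C:1 H:2
  CH(C(CH3)3) → C:5 H:10
  CH2CHO → C:2 H:3 O:1
Element totals:
  C: 9
  H: 17
  N: 1
  O: 3
Molecular formula: C9H17NO3.
gcd of subscripts (9, 17, 1, 3) = 1, so the empirical formula equals the molecular formula.

C9H17NO3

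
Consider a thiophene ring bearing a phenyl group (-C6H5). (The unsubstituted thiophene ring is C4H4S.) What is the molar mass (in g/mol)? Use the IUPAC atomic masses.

160.23 g/mol

Atom tally by fragment:
  thiophene ring core → C:4 H:4 S:1
  (− 1 ring H displaced by substituents)
  + C6H5 → C:6 H:5
Element totals:
  C: 10
  H: 8
  S: 1
Molecular formula: C10H8S.
  M = 10(12.011) + 8(1.008) + 32.06
    = 120.110 + 8.064 + 32.060 = 160.234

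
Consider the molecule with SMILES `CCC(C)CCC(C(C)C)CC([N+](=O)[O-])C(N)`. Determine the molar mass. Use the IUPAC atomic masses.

244.38 g/mol

Atom tally by fragment:
  CH3 → C:1 H:3
  CH2 → C:1 H:2
  CH(CH3) → C:2 H:4
  CH2 → C:1 H:2
  CH2 → C:1 H:2
  CH(CH(CH3)2) → C:4 H:8
  CH2 → C:1 H:2
  CH(NO2) → C:1 H:1 N:1 O:2
  CH2NH2 → C:1 H:4 N:1
Element totals:
  C: 13
  H: 28
  N: 2
  O: 2
Molecular formula: C13H28N2O2.
  M = 13(12.011) + 28(1.008) + 2(14.007) + 2(15.999)
    = 156.143 + 28.224 + 28.014 + 31.998 = 244.379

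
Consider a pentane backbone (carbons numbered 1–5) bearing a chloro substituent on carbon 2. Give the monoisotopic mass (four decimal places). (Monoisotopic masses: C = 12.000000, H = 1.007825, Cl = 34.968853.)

106.0549

Atom tally by fragment:
  CH3 → C:1 H:3
  CH(Cl) → C:1 H:1 Cl:1
  CH2 → C:1 H:2
  CH2 → C:1 H:2
  CH3 → C:1 H:3
Element totals:
  C: 5
  H: 11
  Cl: 1
Molecular formula: C5H11Cl.
  M = 5(12.0) + 11(1.007825) + 34.968853
    = 60.000000 + 11.086075 + 34.968853 = 106.054928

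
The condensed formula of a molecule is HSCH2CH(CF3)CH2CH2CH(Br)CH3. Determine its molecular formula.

C7H12BrF3S

Element totals:
  C: 7
  H: 12
  Br: 1
  F: 3
  S: 1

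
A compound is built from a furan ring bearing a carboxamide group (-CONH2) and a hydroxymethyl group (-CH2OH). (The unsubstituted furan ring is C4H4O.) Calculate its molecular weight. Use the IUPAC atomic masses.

141.13 g/mol

Atom tally by fragment:
  furan ring core → C:4 H:4 O:1
  (− 2 ring H displaced by substituents)
  + CONH2 → C:1 H:2 O:1 N:1
  + CH2OH → C:1 H:3 O:1
Element totals:
  C: 6
  H: 7
  N: 1
  O: 3
Molecular formula: C6H7NO3.
  M = 6(12.011) + 7(1.008) + 14.007 + 3(15.999)
    = 72.066 + 7.056 + 14.007 + 47.997 = 141.126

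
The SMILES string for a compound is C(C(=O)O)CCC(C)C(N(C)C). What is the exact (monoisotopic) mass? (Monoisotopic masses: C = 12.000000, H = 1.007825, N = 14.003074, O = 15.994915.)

173.1416

Atom tally by fragment:
  HOOCCH2 → C:2 H:3 O:2
  CH2 → C:1 H:2
  CH2 → C:1 H:2
  CH(CH3) → C:2 H:4
  CH2N(CH3)2 → C:3 H:8 N:1
Element totals:
  C: 9
  H: 19
  N: 1
  O: 2
Molecular formula: C9H19NO2.
  M = 9(12.0) + 19(1.007825) + 14.003074 + 2(15.994915)
    = 108.000000 + 19.148675 + 14.003074 + 31.989830 = 173.141579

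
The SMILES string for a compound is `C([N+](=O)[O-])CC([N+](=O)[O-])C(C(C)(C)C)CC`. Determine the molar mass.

Atom tally by fragment:
  O2NCH2 → C:1 H:2 N:1 O:2
  CH2 → C:1 H:2
  CH(NO2) → C:1 H:1 N:1 O:2
  CH(C(CH3)3) → C:5 H:10
  CH2 → C:1 H:2
  CH3 → C:1 H:3
Element totals:
  C: 10
  H: 20
  N: 2
  O: 4
Molecular formula: C10H20N2O4.
  M = 10(12.011) + 20(1.008) + 2(14.007) + 4(15.999)
    = 120.110 + 20.160 + 28.014 + 63.996 = 232.280

232.28 g/mol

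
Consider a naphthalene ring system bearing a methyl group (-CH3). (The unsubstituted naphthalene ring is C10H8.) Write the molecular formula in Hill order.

Atom tally by fragment:
  naphthalene ring system core → C:10 H:8
  (− 1 ring H displaced by substituents)
  + CH3 → C:1 H:3
Element totals:
  C: 11
  H: 10

C11H10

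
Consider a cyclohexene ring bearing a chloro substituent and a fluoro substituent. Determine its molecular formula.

C6H8ClF

Atom tally by fragment:
  cyclohexene ring core → C:6 H:10
  (− 2 ring H displaced by substituents)
  + Cl → Cl:1
  + F → F:1
Element totals:
  C: 6
  H: 8
  Cl: 1
  F: 1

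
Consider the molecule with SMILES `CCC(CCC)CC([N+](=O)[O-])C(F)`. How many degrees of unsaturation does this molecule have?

1

Atom tally by fragment:
  CH3 → C:1 H:3
  CH2 → C:1 H:2
  CH(CH2CH2CH3) → C:4 H:8
  CH2 → C:1 H:2
  CH(NO2) → C:1 H:1 N:1 O:2
  CH2F → C:1 H:2 F:1
Element totals:
  C: 9
  H: 18
  F: 1
  N: 1
  O: 2
Molecular formula: C9H18FNO2.
DoU = (2C + 2 + N − H − X) / 2 = (2·9 + 2 + 1 − 18 − 1) / 2 = 1.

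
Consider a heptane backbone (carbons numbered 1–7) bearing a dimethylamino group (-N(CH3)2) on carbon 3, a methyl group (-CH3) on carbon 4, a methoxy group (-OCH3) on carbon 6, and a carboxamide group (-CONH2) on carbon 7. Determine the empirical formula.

C6H13NO

Atom tally by fragment:
  CH3 → C:1 H:3
  CH2 → C:1 H:2
  CH(N(CH3)2) → C:3 H:7 N:1
  CH(CH3) → C:2 H:4
  CH2 → C:1 H:2
  CH(OCH3) → C:2 H:4 O:1
  CH2CONH2 → C:2 H:4 O:1 N:1
Element totals:
  C: 12
  H: 26
  N: 2
  O: 2
Molecular formula: C12H26N2O2.
gcd of subscripts = 2; dividing each by 2:
  C: 12/2 = 6
  H: 26/2 = 13
  N: 2/2 = 1
  O: 2/2 = 1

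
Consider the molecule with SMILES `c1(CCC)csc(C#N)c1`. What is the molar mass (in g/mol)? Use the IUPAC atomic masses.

151.23 g/mol

Atom tally by fragment:
  thiophene ring core → C:4 H:4 S:1
  (− 2 ring H displaced by substituents)
  + CH2CH2CH3 → C:3 H:7
  + CN → C:1 N:1
Element totals:
  C: 8
  H: 9
  N: 1
  S: 1
Molecular formula: C8H9NS.
  M = 8(12.011) + 9(1.008) + 14.007 + 32.06
    = 96.088 + 9.072 + 14.007 + 32.060 = 151.227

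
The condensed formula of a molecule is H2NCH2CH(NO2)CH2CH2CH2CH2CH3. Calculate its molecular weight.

Atom tally by fragment:
  H2NCH2 → C:1 H:4 N:1
  CH(NO2) → C:1 H:1 N:1 O:2
  CH2 → C:1 H:2
  CH2 → C:1 H:2
  CH2 → C:1 H:2
  CH2 → C:1 H:2
  CH3 → C:1 H:3
Element totals:
  C: 7
  H: 16
  N: 2
  O: 2
Molecular formula: C7H16N2O2.
  M = 7(12.011) + 16(1.008) + 2(14.007) + 2(15.999)
    = 84.077 + 16.128 + 28.014 + 31.998 = 160.217

160.22 g/mol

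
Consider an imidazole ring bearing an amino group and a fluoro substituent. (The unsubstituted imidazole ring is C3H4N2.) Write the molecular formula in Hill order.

Atom tally by fragment:
  imidazole ring core → C:3 H:4 N:2
  (− 2 ring H displaced by substituents)
  + NH2 → N:1 H:2
  + F → F:1
Element totals:
  C: 3
  H: 4
  F: 1
  N: 3

C3H4FN3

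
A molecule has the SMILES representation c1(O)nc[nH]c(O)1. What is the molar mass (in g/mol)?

Atom tally by fragment:
  imidazole ring core → C:3 H:4 N:2
  (− 2 ring H displaced by substituents)
  + OH → O:1 H:1
  + OH → O:1 H:1
Element totals:
  C: 3
  H: 4
  N: 2
  O: 2
Molecular formula: C3H4N2O2.
  M = 3(12.011) + 4(1.008) + 2(14.007) + 2(15.999)
    = 36.033 + 4.032 + 28.014 + 31.998 = 100.077

100.08 g/mol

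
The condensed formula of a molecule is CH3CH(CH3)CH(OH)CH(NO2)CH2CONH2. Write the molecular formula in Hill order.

Element totals:
  C: 7
  H: 14
  N: 2
  O: 4

C7H14N2O4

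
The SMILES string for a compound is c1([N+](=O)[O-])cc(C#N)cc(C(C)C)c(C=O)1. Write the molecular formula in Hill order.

Atom tally by fragment:
  benzene ring core → C:6 H:6
  (− 4 ring H displaced by substituents)
  + NO2 → N:1 O:2
  + CN → C:1 N:1
  + CH(CH3)2 → C:3 H:7
  + CHO → C:1 H:1 O:1
Element totals:
  C: 11
  H: 10
  N: 2
  O: 3

C11H10N2O3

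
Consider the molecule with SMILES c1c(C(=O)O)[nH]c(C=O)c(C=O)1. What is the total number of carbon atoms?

Atom tally by fragment:
  pyrrole ring core → C:4 H:5 N:1
  (− 3 ring H displaced by substituents)
  + COOH → C:1 H:1 O:2
  + CHO → C:1 H:1 O:1
  + CHO → C:1 H:1 O:1
Element totals:
  C: 7
  H: 5
  N: 1
  O: 4

7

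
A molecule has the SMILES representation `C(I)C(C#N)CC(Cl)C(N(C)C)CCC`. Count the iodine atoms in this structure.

1

Atom tally by fragment:
  ICH2 → C:1 H:2 I:1
  CH(CN) → C:2 H:1 N:1
  CH2 → C:1 H:2
  CH(Cl) → C:1 H:1 Cl:1
  CH(N(CH3)2) → C:3 H:7 N:1
  CH2 → C:1 H:2
  CH2 → C:1 H:2
  CH3 → C:1 H:3
Element totals:
  C: 11
  H: 20
  Cl: 1
  I: 1
  N: 2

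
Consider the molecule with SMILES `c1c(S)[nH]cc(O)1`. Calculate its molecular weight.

Atom tally by fragment:
  pyrrole ring core → C:4 H:5 N:1
  (− 2 ring H displaced by substituents)
  + SH → S:1 H:1
  + OH → O:1 H:1
Element totals:
  C: 4
  H: 5
  N: 1
  O: 1
  S: 1
Molecular formula: C4H5NOS.
  M = 4(12.011) + 5(1.008) + 14.007 + 15.999 + 32.06
    = 48.044 + 5.040 + 14.007 + 15.999 + 32.060 = 115.150

115.15 g/mol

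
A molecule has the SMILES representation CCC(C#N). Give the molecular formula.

C4H7N

Atom tally by fragment:
  CH3 → C:1 H:3
  CH2 → C:1 H:2
  CH2CN → C:2 H:2 N:1
Element totals:
  C: 4
  H: 7
  N: 1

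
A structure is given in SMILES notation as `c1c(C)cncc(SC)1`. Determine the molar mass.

139.22 g/mol

Atom tally by fragment:
  pyridine ring core → C:5 H:5 N:1
  (− 2 ring H displaced by substituents)
  + CH3 → C:1 H:3
  + SCH3 → C:1 H:3 S:1
Element totals:
  C: 7
  H: 9
  N: 1
  S: 1
Molecular formula: C7H9NS.
  M = 7(12.011) + 9(1.008) + 14.007 + 32.06
    = 84.077 + 9.072 + 14.007 + 32.060 = 139.216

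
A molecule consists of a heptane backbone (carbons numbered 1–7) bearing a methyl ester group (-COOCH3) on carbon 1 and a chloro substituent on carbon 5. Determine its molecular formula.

Atom tally by fragment:
  CH3OOCCH2 → C:3 H:5 O:2
  CH2 → C:1 H:2
  CH2 → C:1 H:2
  CH2 → C:1 H:2
  CH(Cl) → C:1 H:1 Cl:1
  CH2 → C:1 H:2
  CH3 → C:1 H:3
Element totals:
  C: 9
  H: 17
  Cl: 1
  O: 2

C9H17ClO2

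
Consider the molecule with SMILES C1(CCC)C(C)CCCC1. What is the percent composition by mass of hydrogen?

Atom tally by fragment:
  cyclohexane ring core → C:6 H:12
  (− 2 ring H displaced by substituents)
  + CH2CH2CH3 → C:3 H:7
  + CH3 → C:1 H:3
Element totals:
  C: 10
  H: 20
Molecular formula: C10H20.
Molar mass = 140.270 g/mol.
Mass from H: 20 × 1.008 = 20.160 g/mol.
%H = 20.160 / 140.270 × 100 = 14.37%.

14.37%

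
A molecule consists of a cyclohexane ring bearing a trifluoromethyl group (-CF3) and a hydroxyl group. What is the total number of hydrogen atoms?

Atom tally by fragment:
  cyclohexane ring core → C:6 H:12
  (− 2 ring H displaced by substituents)
  + CF3 → C:1 F:3
  + OH → O:1 H:1
Element totals:
  C: 7
  H: 11
  F: 3
  O: 1

11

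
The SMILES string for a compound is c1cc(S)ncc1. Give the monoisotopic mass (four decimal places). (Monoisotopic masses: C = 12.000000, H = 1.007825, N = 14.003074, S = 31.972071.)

Atom tally by fragment:
  pyridine ring core → C:5 H:5 N:1
  (− 1 ring H displaced by substituents)
  + SH → S:1 H:1
Element totals:
  C: 5
  H: 5
  N: 1
  S: 1
Molecular formula: C5H5NS.
  M = 5(12.0) + 5(1.007825) + 14.003074 + 31.972071
    = 60.000000 + 5.039125 + 14.003074 + 31.972071 = 111.014270

111.0143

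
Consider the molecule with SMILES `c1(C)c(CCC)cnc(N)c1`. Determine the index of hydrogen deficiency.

Atom tally by fragment:
  pyridine ring core → C:5 H:5 N:1
  (− 3 ring H displaced by substituents)
  + CH3 → C:1 H:3
  + CH2CH2CH3 → C:3 H:7
  + NH2 → N:1 H:2
Element totals:
  C: 9
  H: 14
  N: 2
Molecular formula: C9H14N2.
DoU = (2C + 2 + N − H − X) / 2 = (2·9 + 2 + 2 − 14 − 0) / 2 = 4.

4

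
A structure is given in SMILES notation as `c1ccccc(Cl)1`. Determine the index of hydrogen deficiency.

Atom tally by fragment:
  benzene ring core → C:6 H:6
  (− 1 ring H displaced by substituents)
  + Cl → Cl:1
Element totals:
  C: 6
  H: 5
  Cl: 1
Molecular formula: C6H5Cl.
DoU = (2C + 2 + N − H − X) / 2 = (2·6 + 2 + 0 − 5 − 1) / 2 = 4.

4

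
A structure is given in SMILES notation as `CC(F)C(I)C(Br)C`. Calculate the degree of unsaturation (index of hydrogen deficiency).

0

Atom tally by fragment:
  CH3 → C:1 H:3
  CH(F) → C:1 H:1 F:1
  CH(I) → C:1 H:1 I:1
  CH(Br) → C:1 H:1 Br:1
  CH3 → C:1 H:3
Element totals:
  C: 5
  H: 9
  Br: 1
  F: 1
  I: 1
Molecular formula: C5H9BrFI.
DoU = (2C + 2 + N − H − X) / 2 = (2·5 + 2 + 0 − 9 − 3) / 2 = 0.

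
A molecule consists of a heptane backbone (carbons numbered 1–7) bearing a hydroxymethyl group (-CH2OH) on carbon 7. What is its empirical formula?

Atom tally by fragment:
  CH3 → C:1 H:3
  CH2 → C:1 H:2
  CH2 → C:1 H:2
  CH2 → C:1 H:2
  CH2 → C:1 H:2
  CH2 → C:1 H:2
  CH2CH2OH → C:2 H:5 O:1
Element totals:
  C: 8
  H: 18
  O: 1
Molecular formula: C8H18O.
gcd of subscripts (8, 18, 1) = 1, so the empirical formula equals the molecular formula.

C8H18O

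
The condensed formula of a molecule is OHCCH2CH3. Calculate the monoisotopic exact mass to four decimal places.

Atom tally by fragment:
  OHCCH2 → C:2 H:3 O:1
  CH3 → C:1 H:3
Element totals:
  C: 3
  H: 6
  O: 1
Molecular formula: C3H6O.
  M = 3(12.0) + 6(1.007825) + 15.994915
    = 36.000000 + 6.046950 + 15.994915 = 58.041865

58.0419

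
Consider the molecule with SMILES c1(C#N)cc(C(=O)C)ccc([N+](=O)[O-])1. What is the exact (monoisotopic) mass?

Atom tally by fragment:
  benzene ring core → C:6 H:6
  (− 3 ring H displaced by substituents)
  + CN → C:1 N:1
  + COCH3 → C:2 H:3 O:1
  + NO2 → N:1 O:2
Element totals:
  C: 9
  H: 6
  N: 2
  O: 3
Molecular formula: C9H6N2O3.
  M = 9(12.0) + 6(1.007825) + 2(14.003074) + 3(15.994915)
    = 108.000000 + 6.046950 + 28.006148 + 47.984745 = 190.037843

190.0378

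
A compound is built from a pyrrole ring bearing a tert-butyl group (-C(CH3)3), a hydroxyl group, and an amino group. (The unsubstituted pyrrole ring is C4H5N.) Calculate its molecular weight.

154.21 g/mol

Atom tally by fragment:
  pyrrole ring core → C:4 H:5 N:1
  (− 3 ring H displaced by substituents)
  + C(CH3)3 → C:4 H:9
  + OH → O:1 H:1
  + NH2 → N:1 H:2
Element totals:
  C: 8
  H: 14
  N: 2
  O: 1
Molecular formula: C8H14N2O.
  M = 8(12.011) + 14(1.008) + 2(14.007) + 15.999
    = 96.088 + 14.112 + 28.014 + 15.999 = 154.213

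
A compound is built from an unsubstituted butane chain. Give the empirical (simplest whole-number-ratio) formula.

Atom tally by fragment:
  CH3 → C:1 H:3
  CH2 → C:1 H:2
  CH2 → C:1 H:2
  CH3 → C:1 H:3
Element totals:
  C: 4
  H: 10
Molecular formula: C4H10.
gcd of subscripts = 2; dividing each by 2:
  C: 4/2 = 2
  H: 10/2 = 5

C2H5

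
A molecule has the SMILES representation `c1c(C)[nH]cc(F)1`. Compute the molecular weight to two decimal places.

99.11 g/mol

Atom tally by fragment:
  pyrrole ring core → C:4 H:5 N:1
  (− 2 ring H displaced by substituents)
  + CH3 → C:1 H:3
  + F → F:1
Element totals:
  C: 5
  H: 6
  F: 1
  N: 1
Molecular formula: C5H6FN.
  M = 5(12.011) + 6(1.008) + 18.998 + 14.007
    = 60.055 + 6.048 + 18.998 + 14.007 = 99.108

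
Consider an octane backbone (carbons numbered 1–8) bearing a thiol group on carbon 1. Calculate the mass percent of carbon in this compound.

65.68%

Atom tally by fragment:
  HSCH2 → C:1 H:3 S:1
  CH2 → C:1 H:2
  CH2 → C:1 H:2
  CH2 → C:1 H:2
  CH2 → C:1 H:2
  CH2 → C:1 H:2
  CH2 → C:1 H:2
  CH3 → C:1 H:3
Element totals:
  C: 8
  H: 18
  S: 1
Molecular formula: C8H18S.
Molar mass = 146.292 g/mol.
Mass from C: 8 × 12.011 = 96.088 g/mol.
%C = 96.088 / 146.292 × 100 = 65.68%.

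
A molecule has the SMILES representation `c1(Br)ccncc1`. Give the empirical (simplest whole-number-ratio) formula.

C5H4BrN

Atom tally by fragment:
  pyridine ring core → C:5 H:5 N:1
  (− 1 ring H displaced by substituents)
  + Br → Br:1
Element totals:
  C: 5
  H: 4
  Br: 1
  N: 1
Molecular formula: C5H4BrN.
gcd of subscripts (1, 5, 4, 1) = 1, so the empirical formula equals the molecular formula.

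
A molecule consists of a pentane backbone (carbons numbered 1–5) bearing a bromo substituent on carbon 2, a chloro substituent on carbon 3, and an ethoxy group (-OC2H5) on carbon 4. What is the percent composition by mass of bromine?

Atom tally by fragment:
  CH3 → C:1 H:3
  CH(Br) → C:1 H:1 Br:1
  CH(Cl) → C:1 H:1 Cl:1
  CH(OC2H5) → C:3 H:6 O:1
  CH3 → C:1 H:3
Element totals:
  C: 7
  H: 14
  Br: 1
  Cl: 1
  O: 1
Molecular formula: C7H14BrClO.
Molar mass = 229.542 g/mol.
Mass from Br: 1 × 79.904 = 79.904 g/mol.
%Br = 79.904 / 229.542 × 100 = 34.81%.

34.81%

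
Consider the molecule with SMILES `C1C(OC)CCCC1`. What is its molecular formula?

C7H14O

Atom tally by fragment:
  cyclohexane ring core → C:6 H:12
  (− 1 ring H displaced by substituents)
  + OCH3 → C:1 H:3 O:1
Element totals:
  C: 7
  H: 14
  O: 1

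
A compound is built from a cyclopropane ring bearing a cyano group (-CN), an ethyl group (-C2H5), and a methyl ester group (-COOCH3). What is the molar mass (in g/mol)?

Atom tally by fragment:
  cyclopropane ring core → C:3 H:6
  (− 3 ring H displaced by substituents)
  + CN → C:1 N:1
  + C2H5 → C:2 H:5
  + COOCH3 → C:2 H:3 O:2
Element totals:
  C: 8
  H: 11
  N: 1
  O: 2
Molecular formula: C8H11NO2.
  M = 8(12.011) + 11(1.008) + 14.007 + 2(15.999)
    = 96.088 + 11.088 + 14.007 + 31.998 = 153.181

153.18 g/mol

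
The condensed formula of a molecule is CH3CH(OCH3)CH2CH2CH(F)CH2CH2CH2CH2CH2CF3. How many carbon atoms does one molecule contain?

Element totals:
  C: 12
  H: 22
  F: 4
  O: 1

12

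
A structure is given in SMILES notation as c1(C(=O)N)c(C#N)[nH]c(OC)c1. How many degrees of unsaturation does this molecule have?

Atom tally by fragment:
  pyrrole ring core → C:4 H:5 N:1
  (− 3 ring H displaced by substituents)
  + CONH2 → C:1 H:2 O:1 N:1
  + CN → C:1 N:1
  + OCH3 → C:1 H:3 O:1
Element totals:
  C: 7
  H: 7
  N: 3
  O: 2
Molecular formula: C7H7N3O2.
DoU = (2C + 2 + N − H − X) / 2 = (2·7 + 2 + 3 − 7 − 0) / 2 = 6.

6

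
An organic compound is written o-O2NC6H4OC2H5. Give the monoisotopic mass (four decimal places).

167.0582

Element totals:
  C: 8
  H: 9
  N: 1
  O: 3
Molecular formula: C8H9NO3.
  M = 8(12.0) + 9(1.007825) + 14.003074 + 3(15.994915)
    = 96.000000 + 9.070425 + 14.003074 + 47.984745 = 167.058244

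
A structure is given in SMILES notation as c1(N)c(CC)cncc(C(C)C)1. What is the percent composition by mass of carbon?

73.13%

Atom tally by fragment:
  pyridine ring core → C:5 H:5 N:1
  (− 3 ring H displaced by substituents)
  + NH2 → N:1 H:2
  + C2H5 → C:2 H:5
  + CH(CH3)2 → C:3 H:7
Element totals:
  C: 10
  H: 16
  N: 2
Molecular formula: C10H16N2.
Molar mass = 164.252 g/mol.
Mass from C: 10 × 12.011 = 120.110 g/mol.
%C = 120.110 / 164.252 × 100 = 73.13%.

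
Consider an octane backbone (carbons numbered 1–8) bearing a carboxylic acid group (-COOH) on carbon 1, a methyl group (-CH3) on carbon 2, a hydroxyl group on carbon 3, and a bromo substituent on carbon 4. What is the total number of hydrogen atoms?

Atom tally by fragment:
  HOOCCH2 → C:2 H:3 O:2
  CH(CH3) → C:2 H:4
  CH(OH) → C:1 H:2 O:1
  CH(Br) → C:1 H:1 Br:1
  CH2 → C:1 H:2
  CH2 → C:1 H:2
  CH2 → C:1 H:2
  CH3 → C:1 H:3
Element totals:
  C: 10
  H: 19
  Br: 1
  O: 3

19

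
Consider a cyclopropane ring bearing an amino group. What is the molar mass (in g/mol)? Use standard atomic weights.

Atom tally by fragment:
  cyclopropane ring core → C:3 H:6
  (− 1 ring H displaced by substituents)
  + NH2 → N:1 H:2
Element totals:
  C: 3
  H: 7
  N: 1
Molecular formula: C3H7N.
  M = 3(12.011) + 7(1.008) + 14.007
    = 36.033 + 7.056 + 14.007 = 57.096

57.10 g/mol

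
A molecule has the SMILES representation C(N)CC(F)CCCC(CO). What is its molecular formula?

Atom tally by fragment:
  H2NCH2 → C:1 H:4 N:1
  CH2 → C:1 H:2
  CH(F) → C:1 H:1 F:1
  CH2 → C:1 H:2
  CH2 → C:1 H:2
  CH2 → C:1 H:2
  CH2CH2OH → C:2 H:5 O:1
Element totals:
  C: 8
  H: 18
  F: 1
  N: 1
  O: 1

C8H18FNO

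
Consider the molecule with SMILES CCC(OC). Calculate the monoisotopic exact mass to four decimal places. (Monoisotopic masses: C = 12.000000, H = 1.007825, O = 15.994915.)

Atom tally by fragment:
  CH3 → C:1 H:3
  CH2 → C:1 H:2
  CH2OCH3 → C:2 H:5 O:1
Element totals:
  C: 4
  H: 10
  O: 1
Molecular formula: C4H10O.
  M = 4(12.0) + 10(1.007825) + 15.994915
    = 48.000000 + 10.078250 + 15.994915 = 74.073165

74.0732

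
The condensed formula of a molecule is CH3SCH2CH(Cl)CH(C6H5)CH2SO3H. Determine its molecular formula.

Atom tally by fragment:
  CH3SCH2 → C:2 H:5 S:1
  CH(Cl) → C:1 H:1 Cl:1
  CH(C6H5) → C:7 H:6
  CH2SO3H → C:1 H:3 S:1 O:3
Element totals:
  C: 11
  H: 15
  Cl: 1
  O: 3
  S: 2

C11H15ClO3S2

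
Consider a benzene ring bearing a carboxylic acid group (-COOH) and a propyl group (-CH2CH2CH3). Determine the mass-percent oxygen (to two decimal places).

19.49%

Atom tally by fragment:
  benzene ring core → C:6 H:6
  (− 2 ring H displaced by substituents)
  + COOH → C:1 H:1 O:2
  + CH2CH2CH3 → C:3 H:7
Element totals:
  C: 10
  H: 12
  O: 2
Molecular formula: C10H12O2.
Molar mass = 164.204 g/mol.
Mass from O: 2 × 15.999 = 31.998 g/mol.
%O = 31.998 / 164.204 × 100 = 19.49%.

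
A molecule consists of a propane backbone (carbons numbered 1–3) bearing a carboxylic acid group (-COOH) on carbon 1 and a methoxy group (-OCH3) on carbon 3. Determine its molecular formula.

Atom tally by fragment:
  HOOCCH2 → C:2 H:3 O:2
  CH2 → C:1 H:2
  CH2OCH3 → C:2 H:5 O:1
Element totals:
  C: 5
  H: 10
  O: 3

C5H10O3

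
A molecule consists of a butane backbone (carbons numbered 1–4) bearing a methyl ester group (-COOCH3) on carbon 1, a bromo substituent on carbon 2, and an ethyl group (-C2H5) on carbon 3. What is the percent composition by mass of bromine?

Atom tally by fragment:
  CH3OOCCH2 → C:3 H:5 O:2
  CH(Br) → C:1 H:1 Br:1
  CH(C2H5) → C:3 H:6
  CH3 → C:1 H:3
Element totals:
  C: 8
  H: 15
  Br: 1
  O: 2
Molecular formula: C8H15BrO2.
Molar mass = 223.110 g/mol.
Mass from Br: 1 × 79.904 = 79.904 g/mol.
%Br = 79.904 / 223.110 × 100 = 35.81%.

35.81%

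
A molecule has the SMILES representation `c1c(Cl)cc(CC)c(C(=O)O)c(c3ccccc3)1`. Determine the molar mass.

Atom tally by fragment:
  benzene ring core → C:6 H:6
  (− 4 ring H displaced by substituents)
  + Cl → Cl:1
  + C2H5 → C:2 H:5
  + COOH → C:1 H:1 O:2
  + C6H5 → C:6 H:5
Element totals:
  C: 15
  H: 13
  Cl: 1
  O: 2
Molecular formula: C15H13ClO2.
  M = 15(12.011) + 13(1.008) + 35.45 + 2(15.999)
    = 180.165 + 13.104 + 35.450 + 31.998 = 260.717

260.72 g/mol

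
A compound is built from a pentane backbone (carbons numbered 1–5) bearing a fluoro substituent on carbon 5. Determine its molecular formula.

Atom tally by fragment:
  CH3 → C:1 H:3
  CH2 → C:1 H:2
  CH2 → C:1 H:2
  CH2 → C:1 H:2
  CH2F → C:1 H:2 F:1
Element totals:
  C: 5
  H: 11
  F: 1

C5H11F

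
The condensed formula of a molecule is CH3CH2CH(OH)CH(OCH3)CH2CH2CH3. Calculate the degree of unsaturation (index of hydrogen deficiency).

Atom tally by fragment:
  CH3 → C:1 H:3
  CH2 → C:1 H:2
  CH(OH) → C:1 H:2 O:1
  CH(OCH3) → C:2 H:4 O:1
  CH2 → C:1 H:2
  CH2 → C:1 H:2
  CH3 → C:1 H:3
Element totals:
  C: 8
  H: 18
  O: 2
Molecular formula: C8H18O2.
DoU = (2C + 2 + N − H − X) / 2 = (2·8 + 2 + 0 − 18 − 0) / 2 = 0.

0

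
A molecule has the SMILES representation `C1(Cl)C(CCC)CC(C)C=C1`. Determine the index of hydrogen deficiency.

2

Atom tally by fragment:
  cyclohexene ring core → C:6 H:10
  (− 3 ring H displaced by substituents)
  + Cl → Cl:1
  + CH2CH2CH3 → C:3 H:7
  + CH3 → C:1 H:3
Element totals:
  C: 10
  H: 17
  Cl: 1
Molecular formula: C10H17Cl.
DoU = (2C + 2 + N − H − X) / 2 = (2·10 + 2 + 0 − 17 − 1) / 2 = 2.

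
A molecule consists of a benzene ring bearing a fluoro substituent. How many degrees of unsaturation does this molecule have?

Atom tally by fragment:
  benzene ring core → C:6 H:6
  (− 1 ring H displaced by substituents)
  + F → F:1
Element totals:
  C: 6
  H: 5
  F: 1
Molecular formula: C6H5F.
DoU = (2C + 2 + N − H − X) / 2 = (2·6 + 2 + 0 − 5 − 1) / 2 = 4.

4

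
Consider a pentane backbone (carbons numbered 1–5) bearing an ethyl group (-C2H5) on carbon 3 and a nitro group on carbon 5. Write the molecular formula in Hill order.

Atom tally by fragment:
  CH3 → C:1 H:3
  CH2 → C:1 H:2
  CH(C2H5) → C:3 H:6
  CH2 → C:1 H:2
  CH2NO2 → C:1 H:2 N:1 O:2
Element totals:
  C: 7
  H: 15
  N: 1
  O: 2

C7H15NO2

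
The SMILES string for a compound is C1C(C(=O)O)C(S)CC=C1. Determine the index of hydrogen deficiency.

3

Atom tally by fragment:
  cyclohexene ring core → C:6 H:10
  (− 2 ring H displaced by substituents)
  + COOH → C:1 H:1 O:2
  + SH → S:1 H:1
Element totals:
  C: 7
  H: 10
  O: 2
  S: 1
Molecular formula: C7H10O2S.
DoU = (2C + 2 + N − H − X) / 2 = (2·7 + 2 + 0 − 10 − 0) / 2 = 3.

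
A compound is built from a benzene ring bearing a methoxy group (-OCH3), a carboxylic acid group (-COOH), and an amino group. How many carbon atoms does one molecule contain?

Atom tally by fragment:
  benzene ring core → C:6 H:6
  (− 3 ring H displaced by substituents)
  + OCH3 → C:1 H:3 O:1
  + COOH → C:1 H:1 O:2
  + NH2 → N:1 H:2
Element totals:
  C: 8
  H: 9
  N: 1
  O: 3

8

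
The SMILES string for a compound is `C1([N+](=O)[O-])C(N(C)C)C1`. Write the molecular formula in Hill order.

C5H10N2O2

Atom tally by fragment:
  cyclopropane ring core → C:3 H:6
  (− 2 ring H displaced by substituents)
  + NO2 → N:1 O:2
  + N(CH3)2 → N:1 C:2 H:6
Element totals:
  C: 5
  H: 10
  N: 2
  O: 2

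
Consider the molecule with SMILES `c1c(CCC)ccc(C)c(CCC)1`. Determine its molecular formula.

Atom tally by fragment:
  benzene ring core → C:6 H:6
  (− 3 ring H displaced by substituents)
  + CH2CH2CH3 → C:3 H:7
  + CH3 → C:1 H:3
  + CH2CH2CH3 → C:3 H:7
Element totals:
  C: 13
  H: 20

C13H20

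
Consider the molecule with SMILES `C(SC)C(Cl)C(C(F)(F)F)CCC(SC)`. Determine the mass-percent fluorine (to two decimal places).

20.30%

Atom tally by fragment:
  CH3SCH2 → C:2 H:5 S:1
  CH(Cl) → C:1 H:1 Cl:1
  CH(CF3) → C:2 H:1 F:3
  CH2 → C:1 H:2
  CH2 → C:1 H:2
  CH2SCH3 → C:2 H:5 S:1
Element totals:
  C: 9
  H: 16
  Cl: 1
  F: 3
  S: 2
Molecular formula: C9H16ClF3S2.
Molar mass = 280.791 g/mol.
Mass from F: 3 × 18.998 = 56.994 g/mol.
%F = 56.994 / 280.791 × 100 = 20.30%.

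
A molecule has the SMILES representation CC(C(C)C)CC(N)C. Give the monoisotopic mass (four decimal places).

Atom tally by fragment:
  CH3 → C:1 H:3
  CH(CH(CH3)2) → C:4 H:8
  CH2 → C:1 H:2
  CH(NH2) → C:1 H:3 N:1
  CH3 → C:1 H:3
Element totals:
  C: 8
  H: 19
  N: 1
Molecular formula: C8H19N.
  M = 8(12.0) + 19(1.007825) + 14.003074
    = 96.000000 + 19.148675 + 14.003074 = 129.151749

129.1517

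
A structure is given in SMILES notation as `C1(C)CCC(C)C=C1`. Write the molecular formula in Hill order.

Atom tally by fragment:
  cyclohexene ring core → C:6 H:10
  (− 2 ring H displaced by substituents)
  + CH3 → C:1 H:3
  + CH3 → C:1 H:3
Element totals:
  C: 8
  H: 14

C8H14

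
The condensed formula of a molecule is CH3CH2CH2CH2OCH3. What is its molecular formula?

Atom tally by fragment:
  CH3 → C:1 H:3
  CH2 → C:1 H:2
  CH2 → C:1 H:2
  CH2OCH3 → C:2 H:5 O:1
Element totals:
  C: 5
  H: 12
  O: 1

C5H12O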